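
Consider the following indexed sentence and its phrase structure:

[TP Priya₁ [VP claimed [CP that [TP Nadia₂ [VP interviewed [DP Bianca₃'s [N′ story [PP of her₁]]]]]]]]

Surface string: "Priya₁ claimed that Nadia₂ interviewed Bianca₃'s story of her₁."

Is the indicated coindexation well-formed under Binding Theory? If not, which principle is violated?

grammatical

The two coindexed NPs are *Priya₁* and *her₁*.
*her₁* is a pronoun; its binding domain is the possessed DP, whose subject is Bianca₃. Within that domain it is c-commanded only by *Bianca₃*, which carries a different index — the pronoun is free locally, so Principle B holds.
*Priya₁* is an R-expression; *her₁* does not c-command it, and no other NP shares its index, so Principle C is satisfied.
All principles are respected.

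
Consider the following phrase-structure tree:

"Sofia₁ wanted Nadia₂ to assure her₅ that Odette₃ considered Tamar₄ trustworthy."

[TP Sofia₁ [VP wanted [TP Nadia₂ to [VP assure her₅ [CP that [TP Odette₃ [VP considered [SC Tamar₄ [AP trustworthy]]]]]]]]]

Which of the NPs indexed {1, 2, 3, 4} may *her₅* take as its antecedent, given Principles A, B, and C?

*her* is a pronoun, so Principle B applies: it must be free in its binding domain.
Binding domain of *her₅*: the embedded TP, whose subject is Nadia₂.
*Sofia₁* c-commands the pronoun but from outside its binding domain, and is not c-commanded by it → coindexation permitted.
*Nadia₂* c-commands the pronoun within its binding domain → coindexation would violate Principle B.
*Odette₃*: the pronoun c-commands this R-expression → coindexation would violate Principle C on *Odette₃*.
*Tamar₄*: the pronoun c-commands this R-expression → coindexation would violate Principle C on *Tamar₄*.

{1}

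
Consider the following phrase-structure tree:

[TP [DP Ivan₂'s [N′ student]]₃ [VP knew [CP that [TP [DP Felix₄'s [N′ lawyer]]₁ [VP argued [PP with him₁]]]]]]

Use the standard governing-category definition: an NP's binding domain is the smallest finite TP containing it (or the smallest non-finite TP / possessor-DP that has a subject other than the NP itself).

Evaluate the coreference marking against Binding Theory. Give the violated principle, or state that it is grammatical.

Principle B

The two coindexed NPs are *[Felix₄'s lawyer]₁* and *him₁*.
*him₁* is a pronoun. Its binding domain is the embedded TP, whose subject is [Felix₄'s lawyer]₁.
*[Felix₄'s lawyer]₁* c-commands it within that domain and carries the same index.
The pronoun is locally bound → Principle B violation.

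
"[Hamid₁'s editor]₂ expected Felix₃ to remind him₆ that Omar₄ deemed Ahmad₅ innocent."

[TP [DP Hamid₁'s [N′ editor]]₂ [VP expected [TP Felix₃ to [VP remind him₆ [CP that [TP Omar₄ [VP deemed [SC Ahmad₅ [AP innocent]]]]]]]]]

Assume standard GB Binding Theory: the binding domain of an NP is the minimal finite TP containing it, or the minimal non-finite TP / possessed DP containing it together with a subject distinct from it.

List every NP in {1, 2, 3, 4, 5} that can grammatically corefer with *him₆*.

*him* is a pronoun, so Principle B applies: it must be free in its binding domain.
Binding domain of *him₆*: the embedded TP, whose subject is Felix₃.
*Hamid₁* and the pronoun do not c-command one another → neither Principle B nor Principle C is at stake; coindexation permitted.
*[Hamid₁'s editor]₂* c-commands the pronoun but from outside its binding domain, and is not c-commanded by it → coindexation permitted.
*Felix₃* c-commands the pronoun within its binding domain → coindexation would violate Principle B.
*Omar₄*: the pronoun c-commands this R-expression → coindexation would violate Principle C on *Omar₄*.
*Ahmad₅*: the pronoun c-commands this R-expression → coindexation would violate Principle C on *Ahmad₅*.

{1, 2}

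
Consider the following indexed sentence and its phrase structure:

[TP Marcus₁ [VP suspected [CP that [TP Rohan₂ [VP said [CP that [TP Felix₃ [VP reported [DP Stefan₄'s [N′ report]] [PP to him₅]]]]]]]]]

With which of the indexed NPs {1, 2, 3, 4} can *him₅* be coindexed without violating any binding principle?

*him* is a pronoun, so Principle B applies: it must be free in its binding domain.
Binding domain of *him₅*: the embedded TP, whose subject is Felix₃.
*Marcus₁* c-commands the pronoun but from outside its binding domain, and is not c-commanded by it → coindexation permitted.
*Rohan₂* c-commands the pronoun but from outside its binding domain, and is not c-commanded by it → coindexation permitted.
*Felix₃* c-commands the pronoun within its binding domain → coindexation would violate Principle B.
*Stefan₄* and the pronoun do not c-command one another → neither Principle B nor Principle C is at stake; coindexation permitted.

{1, 2, 4}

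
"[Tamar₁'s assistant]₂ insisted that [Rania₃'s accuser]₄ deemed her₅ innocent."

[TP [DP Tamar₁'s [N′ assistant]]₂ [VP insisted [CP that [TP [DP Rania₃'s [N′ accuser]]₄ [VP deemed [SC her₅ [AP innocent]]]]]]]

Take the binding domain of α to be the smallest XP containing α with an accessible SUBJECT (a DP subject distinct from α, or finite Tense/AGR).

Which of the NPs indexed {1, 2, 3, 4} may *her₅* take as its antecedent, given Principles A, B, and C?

{1, 2, 3}

*her* is a pronoun, so Principle B applies: it must be free in its binding domain.
Binding domain of *her₅*: the embedded TP, whose subject is [Rania₃'s accuser]₄.
*Tamar₁* and the pronoun do not c-command one another → neither Principle B nor Principle C is at stake; coindexation permitted.
*[Tamar₁'s assistant]₂* c-commands the pronoun but from outside its binding domain, and is not c-commanded by it → coindexation permitted.
*Rania₃* and the pronoun do not c-command one another → neither Principle B nor Principle C is at stake; coindexation permitted.
*[Rania₃'s accuser]₄* c-commands the pronoun within its binding domain → coindexation would violate Principle B.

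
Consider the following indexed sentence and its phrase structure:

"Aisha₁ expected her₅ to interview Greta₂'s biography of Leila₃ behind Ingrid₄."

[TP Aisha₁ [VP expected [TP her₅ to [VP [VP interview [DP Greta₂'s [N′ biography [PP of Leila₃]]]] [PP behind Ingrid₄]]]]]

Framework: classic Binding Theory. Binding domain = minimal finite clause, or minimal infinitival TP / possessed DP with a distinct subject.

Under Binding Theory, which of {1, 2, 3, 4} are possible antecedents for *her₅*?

*her* is a pronoun, so Principle B applies: it must be free in its binding domain.
Binding domain of *her₅*: the matrix TP, whose subject is Aisha₁.
*Aisha₁* c-commands the pronoun within its binding domain → coindexation would violate Principle B.
*Greta₂*: the pronoun c-commands this R-expression → coindexation would violate Principle C on *Greta₂*.
*Leila₃*: the pronoun c-commands this R-expression → coindexation would violate Principle C on *Leila₃*.
*Ingrid₄*: the pronoun c-commands this R-expression → coindexation would violate Principle C on *Ingrid₄*.

none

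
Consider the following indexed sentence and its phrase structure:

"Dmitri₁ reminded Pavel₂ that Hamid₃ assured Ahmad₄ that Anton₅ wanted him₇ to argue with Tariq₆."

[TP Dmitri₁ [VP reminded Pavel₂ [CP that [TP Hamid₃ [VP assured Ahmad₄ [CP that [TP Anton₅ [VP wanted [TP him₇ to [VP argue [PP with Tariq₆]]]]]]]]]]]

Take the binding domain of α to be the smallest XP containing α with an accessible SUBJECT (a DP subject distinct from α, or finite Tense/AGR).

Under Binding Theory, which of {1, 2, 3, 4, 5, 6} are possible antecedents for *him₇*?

{1, 2, 3, 4}

*him* is a pronoun, so Principle B applies: it must be free in its binding domain.
Binding domain of *him₇*: the embedded TP, whose subject is Anton₅.
*Dmitri₁* c-commands the pronoun but from outside its binding domain, and is not c-commanded by it → coindexation permitted.
*Pavel₂* c-commands the pronoun but from outside its binding domain, and is not c-commanded by it → coindexation permitted.
*Hamid₃* c-commands the pronoun but from outside its binding domain, and is not c-commanded by it → coindexation permitted.
*Ahmad₄* c-commands the pronoun but from outside its binding domain, and is not c-commanded by it → coindexation permitted.
*Anton₅* c-commands the pronoun within its binding domain → coindexation would violate Principle B.
*Tariq₆*: the pronoun c-commands this R-expression → coindexation would violate Principle C on *Tariq₆*.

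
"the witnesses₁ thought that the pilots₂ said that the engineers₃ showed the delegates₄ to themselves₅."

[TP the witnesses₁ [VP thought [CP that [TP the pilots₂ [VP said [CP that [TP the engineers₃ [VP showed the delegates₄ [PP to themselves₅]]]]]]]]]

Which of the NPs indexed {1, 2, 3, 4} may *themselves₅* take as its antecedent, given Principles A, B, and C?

*themselves* is an anaphor, so Principle A applies: it must be bound in its binding domain.
Binding domain of *themselves₅*: the embedded TP, whose subject is the engineers₃.
*the witnesses₁* c-commands the anaphor but is outside its binding domain → cannot satisfy Principle A.
*the pilots₂* c-commands the anaphor but is outside its binding domain → cannot satisfy Principle A.
*the engineers₃* c-commands the anaphor within its binding domain → licit binder.
*the delegates₄* c-commands the anaphor within its binding domain → licit binder.

{3, 4}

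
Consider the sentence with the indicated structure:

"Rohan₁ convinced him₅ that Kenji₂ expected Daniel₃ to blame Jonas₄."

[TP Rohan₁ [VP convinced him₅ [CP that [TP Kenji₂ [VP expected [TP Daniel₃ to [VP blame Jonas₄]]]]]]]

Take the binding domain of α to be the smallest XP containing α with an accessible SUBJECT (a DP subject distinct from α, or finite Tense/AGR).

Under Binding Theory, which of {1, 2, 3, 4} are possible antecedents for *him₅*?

none

*him* is a pronoun, so Principle B applies: it must be free in its binding domain.
Binding domain of *him₅*: the matrix TP, whose subject is Rohan₁.
*Rohan₁* c-commands the pronoun within its binding domain → coindexation would violate Principle B.
*Kenji₂*: the pronoun c-commands this R-expression → coindexation would violate Principle C on *Kenji₂*.
*Daniel₃*: the pronoun c-commands this R-expression → coindexation would violate Principle C on *Daniel₃*.
*Jonas₄*: the pronoun c-commands this R-expression → coindexation would violate Principle C on *Jonas₄*.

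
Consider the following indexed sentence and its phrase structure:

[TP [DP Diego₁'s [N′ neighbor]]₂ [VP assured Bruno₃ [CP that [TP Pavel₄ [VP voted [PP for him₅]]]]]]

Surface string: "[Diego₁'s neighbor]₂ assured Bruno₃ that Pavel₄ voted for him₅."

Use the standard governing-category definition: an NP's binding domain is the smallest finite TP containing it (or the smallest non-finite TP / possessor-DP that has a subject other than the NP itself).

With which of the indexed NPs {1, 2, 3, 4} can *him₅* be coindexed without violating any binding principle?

{1, 2, 3}

*him* is a pronoun, so Principle B applies: it must be free in its binding domain.
Binding domain of *him₅*: the embedded TP, whose subject is Pavel₄.
*Diego₁* and the pronoun do not c-command one another → neither Principle B nor Principle C is at stake; coindexation permitted.
*[Diego₁'s neighbor]₂* c-commands the pronoun but from outside its binding domain, and is not c-commanded by it → coindexation permitted.
*Bruno₃* c-commands the pronoun but from outside its binding domain, and is not c-commanded by it → coindexation permitted.
*Pavel₄* c-commands the pronoun within its binding domain → coindexation would violate Principle B.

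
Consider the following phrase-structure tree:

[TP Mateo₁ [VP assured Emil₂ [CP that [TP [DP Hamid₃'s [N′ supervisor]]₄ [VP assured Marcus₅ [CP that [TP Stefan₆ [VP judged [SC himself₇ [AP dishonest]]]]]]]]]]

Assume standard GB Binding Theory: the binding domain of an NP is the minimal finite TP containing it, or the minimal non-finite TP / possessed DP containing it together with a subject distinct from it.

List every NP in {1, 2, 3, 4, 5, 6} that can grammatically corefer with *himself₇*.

*himself* is an anaphor, so Principle A applies: it must be bound in its binding domain.
Binding domain of *himself₇*: the embedded TP, whose subject is Stefan₆.
*Mateo₁* c-commands the anaphor but is outside its binding domain → cannot satisfy Principle A.
*Emil₂* c-commands the anaphor but is outside its binding domain → cannot satisfy Principle A.
*Hamid₃* does not c-command the anaphor → cannot bind it.
*[Hamid₃'s supervisor]₄* c-commands the anaphor but is outside its binding domain → cannot satisfy Principle A.
*Marcus₅* c-commands the anaphor but is outside its binding domain → cannot satisfy Principle A.
*Stefan₆* c-commands the anaphor within its binding domain → licit binder.

{6}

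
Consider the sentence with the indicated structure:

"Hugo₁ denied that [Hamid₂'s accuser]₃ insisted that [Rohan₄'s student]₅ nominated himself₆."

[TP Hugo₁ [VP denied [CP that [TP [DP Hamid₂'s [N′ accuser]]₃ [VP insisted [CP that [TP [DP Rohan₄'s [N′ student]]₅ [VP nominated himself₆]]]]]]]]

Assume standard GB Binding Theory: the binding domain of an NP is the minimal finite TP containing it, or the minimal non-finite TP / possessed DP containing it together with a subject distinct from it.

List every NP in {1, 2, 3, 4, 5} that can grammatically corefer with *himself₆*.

*himself* is an anaphor, so Principle A applies: it must be bound in its binding domain.
Binding domain of *himself₆*: the embedded TP, whose subject is [Rohan₄'s student]₅.
*Hugo₁* c-commands the anaphor but is outside its binding domain → cannot satisfy Principle A.
*Hamid₂* does not c-command the anaphor → cannot bind it.
*[Hamid₂'s accuser]₃* c-commands the anaphor but is outside its binding domain → cannot satisfy Principle A.
*Rohan₄* does not c-command the anaphor → cannot bind it.
*[Rohan₄'s student]₅* c-commands the anaphor within its binding domain → licit binder.

{5}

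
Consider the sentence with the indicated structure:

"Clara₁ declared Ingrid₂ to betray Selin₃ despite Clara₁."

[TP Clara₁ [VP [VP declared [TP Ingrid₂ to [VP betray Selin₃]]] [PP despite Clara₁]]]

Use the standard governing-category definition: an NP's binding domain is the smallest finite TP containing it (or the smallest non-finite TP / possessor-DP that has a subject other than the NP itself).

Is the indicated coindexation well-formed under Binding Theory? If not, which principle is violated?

Principle C

The two coindexed NPs are *Clara₁* (the lower occurrence) and *Clara₁* (the higher occurrence).
*Clara₁* (the lower occurrence) is an R-expression. Principle C requires it to be free everywhere.
*Clara₁* (the higher occurrence) c-commands it and carries the same index.
The R-expression is bound → Principle C violation.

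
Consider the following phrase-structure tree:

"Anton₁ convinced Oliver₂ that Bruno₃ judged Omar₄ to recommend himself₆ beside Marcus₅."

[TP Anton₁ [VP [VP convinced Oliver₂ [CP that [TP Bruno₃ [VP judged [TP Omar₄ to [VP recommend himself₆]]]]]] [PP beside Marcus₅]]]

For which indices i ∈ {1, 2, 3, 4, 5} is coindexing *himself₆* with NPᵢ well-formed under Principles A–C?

*himself* is an anaphor, so Principle A applies: it must be bound in its binding domain.
Binding domain of *himself₆*: the embedded TP, whose subject is Omar₄.
*Anton₁* c-commands the anaphor but is outside its binding domain → cannot satisfy Principle A.
*Oliver₂* c-commands the anaphor but is outside its binding domain → cannot satisfy Principle A.
*Bruno₃* c-commands the anaphor but is outside its binding domain → cannot satisfy Principle A.
*Omar₄* c-commands the anaphor within its binding domain → licit binder.
*Marcus₅* does not c-command the anaphor → cannot bind it.

{4}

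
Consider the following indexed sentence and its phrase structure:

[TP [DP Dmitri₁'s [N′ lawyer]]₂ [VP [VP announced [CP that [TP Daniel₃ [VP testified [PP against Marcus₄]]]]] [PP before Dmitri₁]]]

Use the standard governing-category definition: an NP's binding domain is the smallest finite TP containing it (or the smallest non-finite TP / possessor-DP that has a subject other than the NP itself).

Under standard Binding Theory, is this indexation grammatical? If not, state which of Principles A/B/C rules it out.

grammatical

The two coindexed NPs are *Dmitri₁* and *Dmitri₁*.
*Dmitri₁* is an R-expression; no coindexed NP c-commands it, so Principle C holds.
*Dmitri₁* is an R-expression; *Dmitri₁* does not c-command it, and no other NP shares its index, so Principle C is satisfied.
All principles are respected.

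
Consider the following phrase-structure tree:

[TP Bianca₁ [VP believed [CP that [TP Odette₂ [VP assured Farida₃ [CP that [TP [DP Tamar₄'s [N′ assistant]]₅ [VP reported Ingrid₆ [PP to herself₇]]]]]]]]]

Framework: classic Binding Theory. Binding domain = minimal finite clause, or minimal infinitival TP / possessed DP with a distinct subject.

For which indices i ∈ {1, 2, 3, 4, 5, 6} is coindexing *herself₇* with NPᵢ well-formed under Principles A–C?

*herself* is an anaphor, so Principle A applies: it must be bound in its binding domain.
Binding domain of *herself₇*: the embedded TP, whose subject is [Tamar₄'s assistant]₅.
*Bianca₁* c-commands the anaphor but is outside its binding domain → cannot satisfy Principle A.
*Odette₂* c-commands the anaphor but is outside its binding domain → cannot satisfy Principle A.
*Farida₃* c-commands the anaphor but is outside its binding domain → cannot satisfy Principle A.
*Tamar₄* does not c-command the anaphor → cannot bind it.
*[Tamar₄'s assistant]₅* c-commands the anaphor within its binding domain → licit binder.
*Ingrid₆* c-commands the anaphor within its binding domain → licit binder.

{5, 6}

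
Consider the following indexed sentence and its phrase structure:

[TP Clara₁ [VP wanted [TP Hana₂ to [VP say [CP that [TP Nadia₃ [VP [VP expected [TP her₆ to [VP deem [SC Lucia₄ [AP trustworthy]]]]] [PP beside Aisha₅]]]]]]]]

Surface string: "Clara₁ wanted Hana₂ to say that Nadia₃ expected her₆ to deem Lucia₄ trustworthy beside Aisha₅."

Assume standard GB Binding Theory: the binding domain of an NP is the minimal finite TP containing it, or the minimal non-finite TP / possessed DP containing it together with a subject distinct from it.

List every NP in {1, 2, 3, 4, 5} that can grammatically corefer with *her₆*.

*her* is a pronoun, so Principle B applies: it must be free in its binding domain.
Binding domain of *her₆*: the embedded TP, whose subject is Nadia₃.
*Clara₁* c-commands the pronoun but from outside its binding domain, and is not c-commanded by it → coindexation permitted.
*Hana₂* c-commands the pronoun but from outside its binding domain, and is not c-commanded by it → coindexation permitted.
*Nadia₃* c-commands the pronoun within its binding domain → coindexation would violate Principle B.
*Lucia₄*: the pronoun c-commands this R-expression → coindexation would violate Principle C on *Lucia₄*.
*Aisha₅* and the pronoun do not c-command one another → neither Principle B nor Principle C is at stake; coindexation permitted.

{1, 2, 5}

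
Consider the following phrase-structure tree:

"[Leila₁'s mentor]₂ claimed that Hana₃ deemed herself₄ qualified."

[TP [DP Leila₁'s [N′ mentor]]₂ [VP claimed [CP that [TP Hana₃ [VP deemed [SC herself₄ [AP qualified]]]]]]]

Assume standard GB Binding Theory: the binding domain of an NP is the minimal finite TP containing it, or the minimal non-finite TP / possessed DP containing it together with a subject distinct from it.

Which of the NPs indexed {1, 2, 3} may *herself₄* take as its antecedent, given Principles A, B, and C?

{3}

*herself* is an anaphor, so Principle A applies: it must be bound in its binding domain.
Binding domain of *herself₄*: the embedded TP, whose subject is Hana₃.
*Leila₁* does not c-command the anaphor → cannot bind it.
*[Leila₁'s mentor]₂* c-commands the anaphor but is outside its binding domain → cannot satisfy Principle A.
*Hana₃* c-commands the anaphor within its binding domain → licit binder.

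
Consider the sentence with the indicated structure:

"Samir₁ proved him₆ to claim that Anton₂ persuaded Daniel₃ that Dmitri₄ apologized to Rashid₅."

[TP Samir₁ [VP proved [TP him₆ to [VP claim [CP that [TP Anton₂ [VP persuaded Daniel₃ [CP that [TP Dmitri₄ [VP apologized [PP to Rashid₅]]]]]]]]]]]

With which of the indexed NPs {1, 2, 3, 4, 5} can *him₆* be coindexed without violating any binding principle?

none

*him* is a pronoun, so Principle B applies: it must be free in its binding domain.
Binding domain of *him₆*: the matrix TP, whose subject is Samir₁.
*Samir₁* c-commands the pronoun within its binding domain → coindexation would violate Principle B.
*Anton₂*: the pronoun c-commands this R-expression → coindexation would violate Principle C on *Anton₂*.
*Daniel₃*: the pronoun c-commands this R-expression → coindexation would violate Principle C on *Daniel₃*.
*Dmitri₄*: the pronoun c-commands this R-expression → coindexation would violate Principle C on *Dmitri₄*.
*Rashid₅*: the pronoun c-commands this R-expression → coindexation would violate Principle C on *Rashid₅*.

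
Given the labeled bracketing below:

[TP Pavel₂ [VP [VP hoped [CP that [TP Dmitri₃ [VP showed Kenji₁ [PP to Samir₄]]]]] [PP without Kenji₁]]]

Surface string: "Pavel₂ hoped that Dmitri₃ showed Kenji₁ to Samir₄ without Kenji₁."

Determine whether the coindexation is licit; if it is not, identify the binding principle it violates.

The two coindexed NPs are *Kenji₁* and *Kenji₁*.
*Kenji₁* is an R-expression; no coindexed NP c-commands it, so Principle C holds.
*Kenji₁* is an R-expression; *Kenji₁* does not c-command it, and no other NP shares its index, so Principle C is satisfied.
All principles are respected.

grammatical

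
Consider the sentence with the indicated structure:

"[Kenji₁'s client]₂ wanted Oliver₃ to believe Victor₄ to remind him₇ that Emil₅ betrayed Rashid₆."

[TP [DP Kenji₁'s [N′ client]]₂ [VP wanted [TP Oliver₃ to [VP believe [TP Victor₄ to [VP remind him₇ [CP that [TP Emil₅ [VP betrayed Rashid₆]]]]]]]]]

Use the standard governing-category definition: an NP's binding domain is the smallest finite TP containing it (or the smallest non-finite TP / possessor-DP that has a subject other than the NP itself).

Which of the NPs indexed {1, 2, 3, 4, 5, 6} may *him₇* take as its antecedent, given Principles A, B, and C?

*him* is a pronoun, so Principle B applies: it must be free in its binding domain.
Binding domain of *him₇*: the embedded TP, whose subject is Victor₄.
*Kenji₁* and the pronoun do not c-command one another → neither Principle B nor Principle C is at stake; coindexation permitted.
*[Kenji₁'s client]₂* c-commands the pronoun but from outside its binding domain, and is not c-commanded by it → coindexation permitted.
*Oliver₃* c-commands the pronoun but from outside its binding domain, and is not c-commanded by it → coindexation permitted.
*Victor₄* c-commands the pronoun within its binding domain → coindexation would violate Principle B.
*Emil₅*: the pronoun c-commands this R-expression → coindexation would violate Principle C on *Emil₅*.
*Rashid₆*: the pronoun c-commands this R-expression → coindexation would violate Principle C on *Rashid₆*.

{1, 2, 3}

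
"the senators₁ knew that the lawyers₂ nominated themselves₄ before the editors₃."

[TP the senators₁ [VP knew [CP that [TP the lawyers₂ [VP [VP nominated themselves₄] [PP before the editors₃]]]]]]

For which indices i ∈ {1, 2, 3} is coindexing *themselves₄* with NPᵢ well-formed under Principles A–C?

{2}

*themselves* is an anaphor, so Principle A applies: it must be bound in its binding domain.
Binding domain of *themselves₄*: the embedded TP, whose subject is the lawyers₂.
*the senators₁* c-commands the anaphor but is outside its binding domain → cannot satisfy Principle A.
*the lawyers₂* c-commands the anaphor within its binding domain → licit binder.
*the editors₃* does not c-command the anaphor → cannot bind it.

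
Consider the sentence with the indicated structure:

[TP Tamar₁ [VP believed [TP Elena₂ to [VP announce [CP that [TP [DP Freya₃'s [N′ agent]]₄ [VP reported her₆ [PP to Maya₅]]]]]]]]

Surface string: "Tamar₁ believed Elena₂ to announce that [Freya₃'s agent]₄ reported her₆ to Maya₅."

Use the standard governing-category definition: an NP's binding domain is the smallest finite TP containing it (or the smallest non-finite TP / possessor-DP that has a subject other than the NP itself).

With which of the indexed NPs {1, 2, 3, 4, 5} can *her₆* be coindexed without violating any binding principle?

{1, 2, 3}

*her* is a pronoun, so Principle B applies: it must be free in its binding domain.
Binding domain of *her₆*: the embedded TP, whose subject is [Freya₃'s agent]₄.
*Tamar₁* c-commands the pronoun but from outside its binding domain, and is not c-commanded by it → coindexation permitted.
*Elena₂* c-commands the pronoun but from outside its binding domain, and is not c-commanded by it → coindexation permitted.
*Freya₃* and the pronoun do not c-command one another → neither Principle B nor Principle C is at stake; coindexation permitted.
*[Freya₃'s agent]₄* c-commands the pronoun within its binding domain → coindexation would violate Principle B.
*Maya₅*: the pronoun c-commands this R-expression → coindexation would violate Principle C on *Maya₅*.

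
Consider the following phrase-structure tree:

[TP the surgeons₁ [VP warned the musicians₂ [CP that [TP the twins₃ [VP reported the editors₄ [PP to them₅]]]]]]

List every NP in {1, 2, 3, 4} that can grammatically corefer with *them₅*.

*them* is a pronoun, so Principle B applies: it must be free in its binding domain.
Binding domain of *them₅*: the embedded TP, whose subject is the twins₃.
*the surgeons₁* c-commands the pronoun but from outside its binding domain, and is not c-commanded by it → coindexation permitted.
*the musicians₂* c-commands the pronoun but from outside its binding domain, and is not c-commanded by it → coindexation permitted.
*the twins₃* c-commands the pronoun within its binding domain → coindexation would violate Principle B.
*the editors₄* c-commands the pronoun within its binding domain → coindexation would violate Principle B.

{1, 2}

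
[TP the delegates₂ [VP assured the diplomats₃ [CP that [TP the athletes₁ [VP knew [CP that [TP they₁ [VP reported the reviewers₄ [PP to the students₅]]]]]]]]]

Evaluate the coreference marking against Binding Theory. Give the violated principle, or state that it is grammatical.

grammatical

The two coindexed NPs are *the athletes₁* and *they₁*.
*they₁* is a pronoun; nothing c-commands it within its binding domain (the embedded TP.), so Principle B holds trivially.
*the athletes₁* is an R-expression; *they₁* does not c-command it, and no other NP shares its index, so Principle C is satisfied.
All principles are respected.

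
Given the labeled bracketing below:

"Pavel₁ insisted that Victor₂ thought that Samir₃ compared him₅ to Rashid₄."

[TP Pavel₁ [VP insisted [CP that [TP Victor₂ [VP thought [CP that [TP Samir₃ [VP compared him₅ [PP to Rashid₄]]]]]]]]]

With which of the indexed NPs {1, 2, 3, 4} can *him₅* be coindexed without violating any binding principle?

{1, 2}

*him* is a pronoun, so Principle B applies: it must be free in its binding domain.
Binding domain of *him₅*: the embedded TP, whose subject is Samir₃.
*Pavel₁* c-commands the pronoun but from outside its binding domain, and is not c-commanded by it → coindexation permitted.
*Victor₂* c-commands the pronoun but from outside its binding domain, and is not c-commanded by it → coindexation permitted.
*Samir₃* c-commands the pronoun within its binding domain → coindexation would violate Principle B.
*Rashid₄*: the pronoun c-commands this R-expression → coindexation would violate Principle C on *Rashid₄*.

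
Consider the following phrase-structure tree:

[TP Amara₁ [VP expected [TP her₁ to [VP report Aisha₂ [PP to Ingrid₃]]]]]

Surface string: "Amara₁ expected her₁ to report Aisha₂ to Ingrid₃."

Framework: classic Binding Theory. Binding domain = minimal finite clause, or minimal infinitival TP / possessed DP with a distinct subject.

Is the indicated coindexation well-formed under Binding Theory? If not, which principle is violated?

The two coindexed NPs are *Amara₁* and *her₁*.
*her₁* is a pronoun. Its binding domain is the matrix TP, whose subject is Amara₁.
*Amara₁* c-commands it within that domain and carries the same index.
The pronoun is locally bound → Principle B violation.

Principle B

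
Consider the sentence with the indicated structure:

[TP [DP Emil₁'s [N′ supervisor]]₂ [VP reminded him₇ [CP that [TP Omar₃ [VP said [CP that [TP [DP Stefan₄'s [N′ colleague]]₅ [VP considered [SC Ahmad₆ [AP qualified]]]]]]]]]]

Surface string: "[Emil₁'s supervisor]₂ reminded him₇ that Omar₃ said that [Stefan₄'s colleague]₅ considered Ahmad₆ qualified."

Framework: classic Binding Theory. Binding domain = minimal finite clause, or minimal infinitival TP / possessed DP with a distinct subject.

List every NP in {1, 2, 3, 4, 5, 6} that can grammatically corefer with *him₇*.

*him* is a pronoun, so Principle B applies: it must be free in its binding domain.
Binding domain of *him₇*: the matrix TP, whose subject is [Emil₁'s supervisor]₂.
*Emil₁* and the pronoun do not c-command one another → neither Principle B nor Principle C is at stake; coindexation permitted.
*[Emil₁'s supervisor]₂* c-commands the pronoun within its binding domain → coindexation would violate Principle B.
*Omar₃*: the pronoun c-commands this R-expression → coindexation would violate Principle C on *Omar₃*.
*Stefan₄*: the pronoun c-commands this R-expression → coindexation would violate Principle C on *Stefan₄*.
*[Stefan₄'s colleague]₅*: the pronoun c-commands this R-expression → coindexation would violate Principle C on *[Stefan₄'s colleague]₅*.
*Ahmad₆*: the pronoun c-commands this R-expression → coindexation would violate Principle C on *Ahmad₆*.

{1}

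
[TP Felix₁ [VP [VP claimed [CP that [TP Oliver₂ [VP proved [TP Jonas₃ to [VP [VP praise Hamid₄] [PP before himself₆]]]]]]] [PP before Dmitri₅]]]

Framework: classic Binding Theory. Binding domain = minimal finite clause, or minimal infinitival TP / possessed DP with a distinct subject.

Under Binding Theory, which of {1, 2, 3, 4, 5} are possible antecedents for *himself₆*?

*himself* is an anaphor, so Principle A applies: it must be bound in its binding domain.
Binding domain of *himself₆*: the embedded TP, whose subject is Jonas₃.
*Felix₁* c-commands the anaphor but is outside its binding domain → cannot satisfy Principle A.
*Oliver₂* c-commands the anaphor but is outside its binding domain → cannot satisfy Principle A.
*Jonas₃* c-commands the anaphor within its binding domain → licit binder.
*Hamid₄* does not c-command the anaphor → cannot bind it.
*Dmitri₅* does not c-command the anaphor → cannot bind it.

{3}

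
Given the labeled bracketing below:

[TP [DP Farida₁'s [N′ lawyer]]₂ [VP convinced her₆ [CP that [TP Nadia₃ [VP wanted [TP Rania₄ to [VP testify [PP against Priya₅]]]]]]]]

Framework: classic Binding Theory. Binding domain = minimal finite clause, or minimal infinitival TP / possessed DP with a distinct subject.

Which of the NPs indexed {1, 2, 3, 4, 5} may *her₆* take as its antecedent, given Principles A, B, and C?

*her* is a pronoun, so Principle B applies: it must be free in its binding domain.
Binding domain of *her₆*: the matrix TP, whose subject is [Farida₁'s lawyer]₂.
*Farida₁* and the pronoun do not c-command one another → neither Principle B nor Principle C is at stake; coindexation permitted.
*[Farida₁'s lawyer]₂* c-commands the pronoun within its binding domain → coindexation would violate Principle B.
*Nadia₃*: the pronoun c-commands this R-expression → coindexation would violate Principle C on *Nadia₃*.
*Rania₄*: the pronoun c-commands this R-expression → coindexation would violate Principle C on *Rania₄*.
*Priya₅*: the pronoun c-commands this R-expression → coindexation would violate Principle C on *Priya₅*.

{1}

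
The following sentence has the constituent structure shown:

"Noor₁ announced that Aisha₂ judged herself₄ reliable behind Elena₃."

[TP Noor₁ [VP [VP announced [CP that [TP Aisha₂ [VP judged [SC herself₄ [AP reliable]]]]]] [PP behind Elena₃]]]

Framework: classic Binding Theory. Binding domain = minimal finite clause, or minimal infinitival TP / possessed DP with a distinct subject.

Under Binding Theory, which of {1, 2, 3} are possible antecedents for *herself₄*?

*herself* is an anaphor, so Principle A applies: it must be bound in its binding domain.
Binding domain of *herself₄*: the embedded TP, whose subject is Aisha₂.
*Noor₁* c-commands the anaphor but is outside its binding domain → cannot satisfy Principle A.
*Aisha₂* c-commands the anaphor within its binding domain → licit binder.
*Elena₃* does not c-command the anaphor → cannot bind it.

{2}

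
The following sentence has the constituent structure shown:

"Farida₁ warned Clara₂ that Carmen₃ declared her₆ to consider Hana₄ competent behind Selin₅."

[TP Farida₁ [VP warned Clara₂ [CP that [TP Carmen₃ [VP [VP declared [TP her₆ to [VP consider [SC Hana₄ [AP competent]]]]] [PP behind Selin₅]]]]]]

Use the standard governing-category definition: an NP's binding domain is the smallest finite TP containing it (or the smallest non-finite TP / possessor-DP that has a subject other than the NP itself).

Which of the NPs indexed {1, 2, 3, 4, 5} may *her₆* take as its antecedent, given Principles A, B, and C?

*her* is a pronoun, so Principle B applies: it must be free in its binding domain.
Binding domain of *her₆*: the embedded TP, whose subject is Carmen₃.
*Farida₁* c-commands the pronoun but from outside its binding domain, and is not c-commanded by it → coindexation permitted.
*Clara₂* c-commands the pronoun but from outside its binding domain, and is not c-commanded by it → coindexation permitted.
*Carmen₃* c-commands the pronoun within its binding domain → coindexation would violate Principle B.
*Hana₄*: the pronoun c-commands this R-expression → coindexation would violate Principle C on *Hana₄*.
*Selin₅* and the pronoun do not c-command one another → neither Principle B nor Principle C is at stake; coindexation permitted.

{1, 2, 5}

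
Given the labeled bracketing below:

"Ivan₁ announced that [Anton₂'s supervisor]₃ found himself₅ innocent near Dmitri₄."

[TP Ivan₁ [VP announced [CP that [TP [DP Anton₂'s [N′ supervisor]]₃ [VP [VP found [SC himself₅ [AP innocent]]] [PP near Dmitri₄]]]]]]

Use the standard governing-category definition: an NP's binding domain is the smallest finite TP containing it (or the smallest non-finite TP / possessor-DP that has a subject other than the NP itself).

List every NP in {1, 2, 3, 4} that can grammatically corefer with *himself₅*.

*himself* is an anaphor, so Principle A applies: it must be bound in its binding domain.
Binding domain of *himself₅*: the embedded TP, whose subject is [Anton₂'s supervisor]₃.
*Ivan₁* c-commands the anaphor but is outside its binding domain → cannot satisfy Principle A.
*Anton₂* does not c-command the anaphor → cannot bind it.
*[Anton₂'s supervisor]₃* c-commands the anaphor within its binding domain → licit binder.
*Dmitri₄* does not c-command the anaphor → cannot bind it.

{3}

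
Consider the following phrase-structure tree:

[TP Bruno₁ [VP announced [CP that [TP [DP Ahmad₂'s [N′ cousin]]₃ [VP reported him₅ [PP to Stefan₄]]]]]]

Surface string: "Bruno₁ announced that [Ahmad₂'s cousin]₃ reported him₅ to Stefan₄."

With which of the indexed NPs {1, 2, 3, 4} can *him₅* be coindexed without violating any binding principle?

*him* is a pronoun, so Principle B applies: it must be free in its binding domain.
Binding domain of *him₅*: the embedded TP, whose subject is [Ahmad₂'s cousin]₃.
*Bruno₁* c-commands the pronoun but from outside its binding domain, and is not c-commanded by it → coindexation permitted.
*Ahmad₂* and the pronoun do not c-command one another → neither Principle B nor Principle C is at stake; coindexation permitted.
*[Ahmad₂'s cousin]₃* c-commands the pronoun within its binding domain → coindexation would violate Principle B.
*Stefan₄*: the pronoun c-commands this R-expression → coindexation would violate Principle C on *Stefan₄*.

{1, 2}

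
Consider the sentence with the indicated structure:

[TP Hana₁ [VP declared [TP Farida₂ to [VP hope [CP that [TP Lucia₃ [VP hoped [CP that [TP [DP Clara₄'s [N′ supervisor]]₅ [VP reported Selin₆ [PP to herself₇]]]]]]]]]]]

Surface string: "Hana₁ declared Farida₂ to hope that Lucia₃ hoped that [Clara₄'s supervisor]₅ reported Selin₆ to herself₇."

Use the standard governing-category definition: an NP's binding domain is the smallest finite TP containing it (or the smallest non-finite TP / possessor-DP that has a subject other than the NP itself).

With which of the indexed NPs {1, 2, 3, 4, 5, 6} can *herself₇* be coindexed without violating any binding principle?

*herself* is an anaphor, so Principle A applies: it must be bound in its binding domain.
Binding domain of *herself₇*: the embedded TP, whose subject is [Clara₄'s supervisor]₅.
*Hana₁* c-commands the anaphor but is outside its binding domain → cannot satisfy Principle A.
*Farida₂* c-commands the anaphor but is outside its binding domain → cannot satisfy Principle A.
*Lucia₃* c-commands the anaphor but is outside its binding domain → cannot satisfy Principle A.
*Clara₄* does not c-command the anaphor → cannot bind it.
*[Clara₄'s supervisor]₅* c-commands the anaphor within its binding domain → licit binder.
*Selin₆* c-commands the anaphor within its binding domain → licit binder.

{5, 6}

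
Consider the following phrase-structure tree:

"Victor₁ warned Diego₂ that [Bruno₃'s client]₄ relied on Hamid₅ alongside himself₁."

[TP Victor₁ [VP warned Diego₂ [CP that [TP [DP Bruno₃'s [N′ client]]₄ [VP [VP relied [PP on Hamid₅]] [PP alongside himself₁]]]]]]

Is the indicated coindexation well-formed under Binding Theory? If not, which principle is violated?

Principle A

The two coindexed NPs are *Victor₁* and *himself₁*.
*himself₁* is an anaphor. Principle A requires it to be bound within its binding domain — the embedded TP, whose subject is [Bruno₃'s client]₄.
Within that domain it is c-commanded by *[Bruno₃'s client]₄*, which does not share its index.
*Victor₁* does c-command the anaphor, but from outside its binding domain.
The anaphor is unbound in its domain → Principle A violation.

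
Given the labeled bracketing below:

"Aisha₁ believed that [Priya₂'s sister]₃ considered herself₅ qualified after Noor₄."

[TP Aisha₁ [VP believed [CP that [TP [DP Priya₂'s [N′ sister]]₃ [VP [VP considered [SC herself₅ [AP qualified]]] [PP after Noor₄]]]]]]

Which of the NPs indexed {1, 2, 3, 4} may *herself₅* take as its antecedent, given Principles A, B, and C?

*herself* is an anaphor, so Principle A applies: it must be bound in its binding domain.
Binding domain of *herself₅*: the embedded TP, whose subject is [Priya₂'s sister]₃.
*Aisha₁* c-commands the anaphor but is outside its binding domain → cannot satisfy Principle A.
*Priya₂* does not c-command the anaphor → cannot bind it.
*[Priya₂'s sister]₃* c-commands the anaphor within its binding domain → licit binder.
*Noor₄* does not c-command the anaphor → cannot bind it.

{3}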